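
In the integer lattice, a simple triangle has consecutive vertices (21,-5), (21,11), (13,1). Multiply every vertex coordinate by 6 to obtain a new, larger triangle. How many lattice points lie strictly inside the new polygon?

2245

Using the shoelace formula, 2A = |(21·11 − 21·(-5)) + (21·1 − 13·11) + (13·(-5) − 21·1)| = 128, so the area is 64.
Along each edge there are gcd(|Δx|,|Δy|)+1 lattice points, so counting each shared vertex once the boundary has gcd(0,16) + gcd(8,10) + gcd(8,6) = 16+2+2 = 20.
Scaling by 6 multiplies the area by 6² = 36 (so the new area is 2304) and multiplies the boundary lattice-point count by 6, giving 120.
By Pick's theorem, the interior count of the dilated polygon is 2304 − 120/2 + 1 = 2245.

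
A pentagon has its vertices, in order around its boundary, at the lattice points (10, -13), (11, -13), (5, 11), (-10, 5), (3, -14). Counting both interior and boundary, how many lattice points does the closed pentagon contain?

By the shoelace formula, twice the signed area is |(10·(-13) − 11·(-13)) + (11·11 − 5·(-13)) + (5·5 − (-10)·11) + ((-10)·(-14) − 3·5) + (3·(-13) − 10·(-14))| = 560, so the area is 280.
Summing gcd(|Δx|,|Δy|) over the edges gives the boundary count: gcd(1,0) + gcd(6,24) + gcd(15,6) + gcd(13,19) + gcd(7,1) = 1+6+3+1+1 = 12.
Pick's theorem gives I = A − B/2 + 1 = 280 − 12/2 + 1 = 275, so the closed region contains I + B = 275 + 12 = 287 lattice points.

287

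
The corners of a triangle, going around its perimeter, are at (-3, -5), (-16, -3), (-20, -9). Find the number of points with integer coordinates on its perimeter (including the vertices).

4

The number of boundary lattice points is Σ gcd(|Δx|,|Δy|) = gcd(13,2) + gcd(4,6) + gcd(17,4) = 1+2+1 = 4.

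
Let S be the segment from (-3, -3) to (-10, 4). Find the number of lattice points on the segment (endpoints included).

8

The number of lattice points on a segment between lattice points is gcd(|Δx|,|Δy|) + 1 = gcd(7,7) + 1 = 7 + 1 = 8.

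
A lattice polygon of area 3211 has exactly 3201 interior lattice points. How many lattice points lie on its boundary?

22

Pick's theorem gives A = I + B/2 − 1, so B = 2(A − I + 1) = 2(3211 − 3201 + 1) = 22.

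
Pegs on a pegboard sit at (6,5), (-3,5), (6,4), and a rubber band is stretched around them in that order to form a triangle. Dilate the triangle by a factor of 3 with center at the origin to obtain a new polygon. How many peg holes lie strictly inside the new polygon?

25

By the shoelace formula, twice the signed area is |(6·5 − (-3)·5) + ((-3)·4 − 6·5) + (6·5 − 6·4)| = 9, so the area is 9/2.
The number of boundary lattice points is Σ gcd(|Δx|,|Δy|) = gcd(9,0) + gcd(9,1) + gcd(0,1) = 9+1+1 = 11.
Scaling by 3 multiplies the area by 3² = 9 (so the new area is 81/2) and multiplies the boundary lattice-point count by 3, giving 33.
By Pick's theorem, the interior count of the dilated polygon is 81/2 − 33/2 + 1 = 25.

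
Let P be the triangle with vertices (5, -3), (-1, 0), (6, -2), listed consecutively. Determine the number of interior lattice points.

By the shoelace formula, twice the signed area is |(5·0 − (-1)·(-3)) + ((-1)·(-2) − 6·0) + (6·(-3) − 5·(-2))| = 9, so the area is 9/2.
The number of boundary lattice points is Σ gcd(|Δx|,|Δy|) = gcd(6,3) + gcd(7,2) + gcd(1,1) = 3+1+1 = 5.
Pick's theorem gives I = A − B/2 + 1 = 9/2 − 5/2 + 1 = 3.

3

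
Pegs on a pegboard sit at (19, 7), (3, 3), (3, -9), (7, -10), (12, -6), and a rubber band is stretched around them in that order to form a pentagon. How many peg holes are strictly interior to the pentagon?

146

Using the shoelace formula, 2A = |[19·3 − 3·7] + [3·(-9) − 3·3] + [3·(-10) − 7·(-9)] + [7·(-6) − 12·(-10)] + [12·7 − 19·(-6)]| = 309, so the area is 309/2.
Along each edge there are gcd(|Δx|,|Δy|)+1 lattice points, so counting each shared vertex once the boundary has gcd(16,4) + gcd(0,12) + gcd(4,1) + gcd(5,4) + gcd(7,13) = 4+12+1+1+1 = 19.
Pick's theorem gives I = A − B/2 + 1 = 309/2 − 19/2 + 1 = 146.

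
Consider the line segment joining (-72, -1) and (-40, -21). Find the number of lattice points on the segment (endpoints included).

5

The number of lattice points on a segment between lattice points is gcd(|Δx|,|Δy|) + 1 = gcd(32,20) + 1 = 4 + 1 = 5.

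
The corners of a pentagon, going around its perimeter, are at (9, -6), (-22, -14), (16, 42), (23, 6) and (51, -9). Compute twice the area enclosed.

2566

The shoelace formula gives twice the area as |[9·(-14) − (-22)·(-6)] + [(-22)·42 − 16·(-14)] + [16·6 − 23·42] + [23·(-9) − 51·6] + [51·(-6) − 9·(-9)]| = 2566, so the area is 1283.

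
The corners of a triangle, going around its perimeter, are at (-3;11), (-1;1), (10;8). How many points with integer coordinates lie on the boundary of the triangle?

Summing gcd(|Δx|,|Δy|) over the edges gives the boundary count: gcd(2,10) + gcd(11,7) + gcd(13,3) = 2+1+1 = 4.

4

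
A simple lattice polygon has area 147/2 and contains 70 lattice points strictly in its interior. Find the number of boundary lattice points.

9

Pick's theorem gives A = I + B/2 − 1, so B = 2(A − I + 1) = 2(147/2 − 70 + 1) = 9.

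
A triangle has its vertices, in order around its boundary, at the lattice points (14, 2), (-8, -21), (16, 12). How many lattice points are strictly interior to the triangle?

Using the shoelace formula, 2A = |[14·(-21) − (-8)·2] + [(-8)·12 − 16·(-21)] + [16·2 − 14·12]| = 174, so the area is 87.
The number of boundary lattice points is Σ gcd(|Δx|,|Δy|) = gcd(22,23) + gcd(24,33) + gcd(2,10) = 1+3+2 = 6.
Pick's theorem gives I = A − B/2 + 1 = 87 − 6/2 + 1 = 85.

85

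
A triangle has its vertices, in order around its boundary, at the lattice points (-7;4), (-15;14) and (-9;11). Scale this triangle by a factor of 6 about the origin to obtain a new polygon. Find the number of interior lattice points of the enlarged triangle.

631

The shoelace formula gives twice the area as |((-7)·14 − (-15)·4) + ((-15)·11 − (-9)·14) + ((-9)·4 − (-7)·11)| = 36, so the area is 18.
Along each edge there are gcd(|Δx|,|Δy|)+1 lattice points, so counting each shared vertex once the boundary has gcd(8,10) + gcd(6,3) + gcd(2,7) = 2+3+1 = 6.
Scaling by 6 multiplies the area by 6² = 36 (so the new area is 648) and multiplies the boundary lattice-point count by 6, giving 36.
By Pick's theorem, the interior count of the dilated polygon is 648 − 36/2 + 1 = 631.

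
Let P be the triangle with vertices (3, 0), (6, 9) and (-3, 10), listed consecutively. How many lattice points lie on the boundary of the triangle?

6

Summing gcd(|Δx|,|Δy|) over the edges gives the boundary count: gcd(3,9) + gcd(9,1) + gcd(6,10) = 3+1+2 = 6.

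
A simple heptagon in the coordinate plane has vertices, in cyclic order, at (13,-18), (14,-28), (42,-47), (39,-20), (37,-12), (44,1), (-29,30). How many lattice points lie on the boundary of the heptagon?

Summing gcd(|Δx|,|Δy|) over the edges gives the boundary count: gcd(1,10) + gcd(28,19) + gcd(3,27) + gcd(2,8) + gcd(7,13) + gcd(73,29) + gcd(42,48) = 1+1+3+2+1+1+6 = 15.

15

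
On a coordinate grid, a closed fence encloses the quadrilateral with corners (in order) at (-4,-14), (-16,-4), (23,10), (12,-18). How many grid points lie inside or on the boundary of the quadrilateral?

530

By the shoelace formula, twice the signed area is |((-4)·(-4) − (-16)·(-14)) + ((-16)·10 − 23·(-4)) + (23·(-18) − 12·10) + (12·(-14) − (-4)·(-18))| = 1050, so the area is 525.
The number of boundary lattice points is Σ gcd(|Δx|,|Δy|) = gcd(12,10) + gcd(39,14) + gcd(11,28) + gcd(16,4) = 2+1+1+4 = 8.
Pick's theorem gives I = A − B/2 + 1 = 525 − 8/2 + 1 = 522, so the closed region contains I + B = 522 + 8 = 530 lattice points.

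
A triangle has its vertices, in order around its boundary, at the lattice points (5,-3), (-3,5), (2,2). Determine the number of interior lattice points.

Using the shoelace formula, 2A = |(5·5 − (-3)·(-3)) + ((-3)·2 − 2·5) + (2·(-3) − 5·2)| = 16, so the area is 8.
The number of boundary lattice points is Σ gcd(|Δx|,|Δy|) = gcd(8,8) + gcd(5,3) + gcd(3,5) = 8+1+1 = 10.
Pick's theorem gives I = A − B/2 + 1 = 8 − 10/2 + 1 = 4.

4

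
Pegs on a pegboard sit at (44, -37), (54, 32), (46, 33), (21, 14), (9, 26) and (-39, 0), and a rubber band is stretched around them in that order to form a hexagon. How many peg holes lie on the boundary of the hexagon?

Along each edge there are gcd(|Δx|,|Δy|)+1 lattice points, so counting each shared vertex once the boundary has gcd(10,69) + gcd(8,1) + gcd(25,19) + gcd(12,12) + gcd(48,26) + gcd(83,37) = 1+1+1+12+2+1 = 18.

18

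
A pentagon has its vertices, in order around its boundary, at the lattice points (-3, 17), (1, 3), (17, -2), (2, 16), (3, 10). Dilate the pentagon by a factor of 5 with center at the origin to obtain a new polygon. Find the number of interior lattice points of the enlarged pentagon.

3106

The shoelace formula gives twice the area as |((-3)·3 − 1·17) + (1·(-2) − 17·3) + (17·16 − 2·(-2)) + (2·10 − 3·16) + (3·17 − (-3)·10)| = 250, so the area is 125.
Along each edge there are gcd(|Δx|,|Δy|)+1 lattice points, so counting each shared vertex once the boundary has gcd(4,14) + gcd(16,5) + gcd(15,18) + gcd(1,6) + gcd(6,7) = 2+1+3+1+1 = 8.
Scaling by 5 multiplies the area by 5² = 25 (so the new area is 3125) and multiplies the boundary lattice-point count by 5, giving 40.
By Pick's theorem, the interior count of the dilated polygon is 3125 − 40/2 + 1 = 3106.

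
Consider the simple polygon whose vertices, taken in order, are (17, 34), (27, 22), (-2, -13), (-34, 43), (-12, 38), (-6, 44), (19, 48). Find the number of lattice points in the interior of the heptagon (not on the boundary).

Using the shoelace formula, 2A = |(17·22 − 27·34) + (27·(-13) − (-2)·22) + ((-2)·43 − (-34)·(-13)) + ((-34)·38 − (-12)·43) + ((-12)·44 − (-6)·38) + ((-6)·48 − 19·44) + (19·34 − 17·48)| = 3749, so the area is 3749/2.
The number of boundary lattice points is Σ gcd(|Δx|,|Δy|) = gcd(10,12) + gcd(29,35) + gcd(32,56) + gcd(22,5) + gcd(6,6) + gcd(25,4) + gcd(2,14) = 2+1+8+1+6+1+2 = 21.
By Pick's theorem A = I + B/2 − 1, so I = 3749/2 − 21/2 + 1 = 1865.

1865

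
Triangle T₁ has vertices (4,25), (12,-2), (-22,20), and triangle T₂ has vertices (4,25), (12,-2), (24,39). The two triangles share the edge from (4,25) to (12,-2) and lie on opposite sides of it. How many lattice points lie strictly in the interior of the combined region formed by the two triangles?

The union is the simple quadrilateral with vertices (4,25), (-22,20), (12,-2), (24,39) in order.
The shoelace formula gives twice the area as |(4·20 − (-22)·25) + ((-22)·(-2) − 12·20) + (12·39 − 24·(-2)) + (24·25 − 4·39)| = 1394, so the area is 697.
Summing gcd(|Δx|,|Δy|) over the edges gives the boundary count: gcd(26,5) + gcd(34,22) + gcd(12,41) + gcd(20,14) = 1+2+1+2 = 6.
By Pick's theorem I = A − B/2 + 1 = 697 − 6/2 + 1 = 695.

695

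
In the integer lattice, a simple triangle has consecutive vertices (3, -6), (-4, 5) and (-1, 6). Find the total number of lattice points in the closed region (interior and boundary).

The shoelace formula gives twice the area as |(3·5 − (-4)·(-6)) + ((-4)·6 − (-1)·5) + ((-1)·(-6) − 3·6)| = 40, so the area is 20.
Summing gcd(|Δx|,|Δy|) over the edges gives the boundary count: gcd(7,11) + gcd(3,1) + gcd(4,12) = 1+1+4 = 6.
Pick's theorem gives I = A − B/2 + 1 = 20 − 6/2 + 1 = 18, so the closed region contains I + B = 18 + 6 = 24 lattice points.

24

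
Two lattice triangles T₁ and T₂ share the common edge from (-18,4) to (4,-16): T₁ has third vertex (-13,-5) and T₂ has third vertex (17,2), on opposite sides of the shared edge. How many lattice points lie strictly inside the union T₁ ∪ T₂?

The union is the simple quadrilateral with vertices (-18,4), (-13,-5), (4,-16), (17,2) in order.
By the shoelace formula, twice the signed area is |[(-18)·(-5) − (-13)·4] + [(-13)·(-16) − 4·(-5)] + [4·2 − 17·(-16)] + [17·4 − (-18)·2]| = 754, so the area is 377.
Summing gcd(|Δx|,|Δy|) over the edges gives the boundary count: gcd(5,9) + gcd(17,11) + gcd(13,18) + gcd(35,2) = 1+1+1+1 = 4.
By Pick's theorem I = A − B/2 + 1 = 377 − 4/2 + 1 = 376.

376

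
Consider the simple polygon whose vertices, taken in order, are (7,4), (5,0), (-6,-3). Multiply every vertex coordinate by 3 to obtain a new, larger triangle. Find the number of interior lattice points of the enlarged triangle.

166

By the shoelace formula, twice the signed area is |(7·0 − 5·4) + (5·(-3) − (-6)·0) + ((-6)·4 − 7·(-3))| = 38, so the area is 19.
Along each edge there are gcd(|Δx|,|Δy|)+1 lattice points, so counting each shared vertex once the boundary has gcd(2,4) + gcd(11,3) + gcd(13,7) = 2+1+1 = 4.
Scaling by 3 multiplies the area by 3² = 9 (so the new area is 171) and multiplies the boundary lattice-point count by 3, giving 12.
By Pick's theorem, the interior count of the dilated polygon is 171 − 12/2 + 1 = 166.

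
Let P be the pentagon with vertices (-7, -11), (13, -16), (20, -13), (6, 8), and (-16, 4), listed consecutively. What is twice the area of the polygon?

1000

The shoelace formula gives twice the area as |((-7)·(-16) − 13·(-11)) + (13·(-13) − 20·(-16)) + (20·8 − 6·(-13)) + (6·4 − (-16)·8) + ((-16)·(-11) − (-7)·4)| = 1000, so the area is 500.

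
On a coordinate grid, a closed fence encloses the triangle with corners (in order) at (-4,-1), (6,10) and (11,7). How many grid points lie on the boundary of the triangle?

3

Along each edge there are gcd(|Δx|,|Δy|)+1 lattice points, so counting each shared vertex once the boundary has gcd(10,11) + gcd(5,3) + gcd(15,8) = 1+1+1 = 3.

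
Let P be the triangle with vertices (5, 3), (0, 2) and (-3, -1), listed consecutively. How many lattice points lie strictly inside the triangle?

3

By the shoelace formula, twice the signed area is |(5·2 − 0·3) + (0·(-1) − (-3)·2) + ((-3)·3 − 5·(-1))| = 12, so the area is 6.
The number of boundary lattice points is Σ gcd(|Δx|,|Δy|) = gcd(5,1) + gcd(3,3) + gcd(8,4) = 1+3+4 = 8.
Pick's theorem gives I = A − B/2 + 1 = 6 − 8/2 + 1 = 3.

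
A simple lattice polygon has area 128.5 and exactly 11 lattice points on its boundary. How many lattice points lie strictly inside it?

124

From Pick's theorem, I = A − B/2 + 1 = 128.5 − 11/2 + 1 = 124.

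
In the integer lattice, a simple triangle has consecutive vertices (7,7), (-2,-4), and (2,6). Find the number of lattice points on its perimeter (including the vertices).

4

Along each edge there are gcd(|Δx|,|Δy|)+1 lattice points, so counting each shared vertex once the boundary has gcd(9,11) + gcd(4,10) + gcd(5,1) = 1+2+1 = 4.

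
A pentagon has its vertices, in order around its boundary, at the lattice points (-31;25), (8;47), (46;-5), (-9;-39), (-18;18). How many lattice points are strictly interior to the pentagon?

Using the shoelace formula, 2A = |((-31)·47 − 8·25) + (8·(-5) − 46·47) + (46·(-39) − (-9)·(-5)) + ((-9)·18 − (-18)·(-39)) + ((-18)·25 − (-31)·18)| = 6454, so the area is 3227.
Along each edge there are gcd(|Δx|,|Δy|)+1 lattice points, so counting each shared vertex once the boundary has gcd(39,22) + gcd(38,52) + gcd(55,34) + gcd(9,57) + gcd(13,7) = 1+2+1+3+1 = 8.
Pick's theorem gives I = A − B/2 + 1 = 3227 − 8/2 + 1 = 3224.

3224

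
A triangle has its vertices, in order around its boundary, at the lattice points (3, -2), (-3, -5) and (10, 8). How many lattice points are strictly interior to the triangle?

By the shoelace formula, twice the signed area is |(3·(-5) − (-3)·(-2)) + ((-3)·8 − 10·(-5)) + (10·(-2) − 3·8)| = 39, so the area is 39/2.
Summing gcd(|Δx|,|Δy|) over the edges gives the boundary count: gcd(6,3) + gcd(13,13) + gcd(7,10) = 3+13+1 = 17.
By Pick's theorem A = I + B/2 − 1, so I = 39/2 − 17/2 + 1 = 12.

12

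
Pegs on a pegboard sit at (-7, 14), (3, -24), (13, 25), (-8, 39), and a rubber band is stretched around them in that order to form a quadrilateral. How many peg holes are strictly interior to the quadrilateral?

Using the shoelace formula, 2A = |((-7)·(-24) − 3·14) + (3·25 − 13·(-24)) + (13·39 − (-8)·25) + ((-8)·14 − (-7)·39)| = 1381, so the area is 690.5.
Summing gcd(|Δx|,|Δy|) over the edges gives the boundary count: gcd(10,38) + gcd(10,49) + gcd(21,14) + gcd(1,25) = 2+1+7+1 = 11.
By Pick's theorem A = I + B/2 − 1, so I = 690.5 − 11/2 + 1 = 686.

686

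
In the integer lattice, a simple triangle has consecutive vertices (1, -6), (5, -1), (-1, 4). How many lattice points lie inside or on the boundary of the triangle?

28

By the shoelace formula, twice the signed area is |(1·(-1) − 5·(-6)) + (5·4 − (-1)·(-1)) + ((-1)·(-6) − 1·4)| = 50, so the area is 25.
The number of boundary lattice points is Σ gcd(|Δx|,|Δy|) = gcd(4,5) + gcd(6,5) + gcd(2,10) = 1+1+2 = 4.
Pick's theorem gives I = A − B/2 + 1 = 25 − 4/2 + 1 = 24, so the closed region contains I + B = 24 + 4 = 28 lattice points.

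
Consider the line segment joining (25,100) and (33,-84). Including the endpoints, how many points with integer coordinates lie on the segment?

9

The number of lattice points on a segment between lattice points is gcd(|Δx|,|Δy|) + 1 = gcd(8,184) + 1 = 8 + 1 = 9.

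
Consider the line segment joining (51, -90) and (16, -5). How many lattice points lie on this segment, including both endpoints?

The number of lattice points on a segment between lattice points is gcd(|Δx|,|Δy|) + 1 = gcd(35,85) + 1 = 5 + 1 = 6.

6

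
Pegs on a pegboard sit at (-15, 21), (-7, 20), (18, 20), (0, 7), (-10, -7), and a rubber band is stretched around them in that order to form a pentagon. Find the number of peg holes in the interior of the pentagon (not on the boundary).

By the shoelace formula, twice the signed area is |[(-15)·20 − (-7)·21] + [(-7)·20 − 18·20] + [18·7 − 0·20] + [0·(-7) − (-10)·7] + [(-10)·21 − (-15)·(-7)]| = 772, so the area is 386.
The number of boundary lattice points is Σ gcd(|Δx|,|Δy|) = gcd(8,1) + gcd(25,0) + gcd(18,13) + gcd(10,14) + gcd(5,28) = 1+25+1+2+1 = 30.
By Pick's theorem A = I + B/2 − 1, so I = 386 − 30/2 + 1 = 372.

372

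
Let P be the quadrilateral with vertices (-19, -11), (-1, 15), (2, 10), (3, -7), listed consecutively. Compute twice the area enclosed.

Using the shoelace formula, 2A = |[(-19)·15 − (-1)·(-11)] + [(-1)·10 − 2·15] + [2·(-7) − 3·10] + [3·(-11) − (-19)·(-7)]| = 546, so the area is 273.

546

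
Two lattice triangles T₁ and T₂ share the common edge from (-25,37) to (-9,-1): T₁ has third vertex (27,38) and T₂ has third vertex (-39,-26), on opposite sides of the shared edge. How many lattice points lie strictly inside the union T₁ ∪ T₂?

The union is the simple quadrilateral with vertices (-25,37), (27,38), (-9,-1), (-39,-26) in order.
By the shoelace formula, twice the signed area is |[(-25)·38 − 27·37] + [27·(-1) − (-9)·38] + [(-9)·(-26) − (-39)·(-1)] + [(-39)·37 − (-25)·(-26)]| = 3532, so the area is 1766.
The number of boundary lattice points is Σ gcd(|Δx|,|Δy|) = gcd(52,1) + gcd(36,39) + gcd(30,25) + gcd(14,63) = 1+3+5+7 = 16.
By Pick's theorem I = A − B/2 + 1 = 1766 − 16/2 + 1 = 1759.

1759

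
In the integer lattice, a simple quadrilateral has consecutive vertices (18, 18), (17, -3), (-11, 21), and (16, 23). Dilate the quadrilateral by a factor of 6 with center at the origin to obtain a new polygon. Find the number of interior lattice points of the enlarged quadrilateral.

The shoelace formula gives twice the area as |[18·(-3) − 17·18] + [17·21 − (-11)·(-3)] + [(-11)·23 − 16·21] + [16·18 − 18·23]| = 751, so the area is 751/2.
The number of boundary lattice points is Σ gcd(|Δx|,|Δy|) = gcd(1,21) + gcd(28,24) + gcd(27,2) + gcd(2,5) = 1+4+1+1 = 7.
Scaling by 6 multiplies the area by 6² = 36 (so the new area is 13518) and multiplies the boundary lattice-point count by 6, giving 42.
By Pick's theorem, the interior count of the dilated polygon is 13518 − 42/2 + 1 = 13498.

13498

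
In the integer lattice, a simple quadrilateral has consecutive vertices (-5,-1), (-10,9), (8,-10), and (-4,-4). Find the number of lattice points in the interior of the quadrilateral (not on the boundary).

By the shoelace formula, twice the signed area is |((-5)·9 − (-10)·(-1)) + ((-10)·(-10) − 8·9) + (8·(-4) − (-4)·(-10)) + ((-4)·(-1) − (-5)·(-4))| = 115, so the area is 115/2.
The number of boundary lattice points is Σ gcd(|Δx|,|Δy|) = gcd(5,10) + gcd(18,19) + gcd(12,6) + gcd(1,3) = 5+1+6+1 = 13.
Pick's theorem gives I = A − B/2 + 1 = 115/2 − 13/2 + 1 = 52.

52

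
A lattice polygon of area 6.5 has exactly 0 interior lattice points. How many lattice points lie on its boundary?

15

Pick's theorem gives A = I + B/2 − 1, so B = 2(A − I + 1) = 2(6.5 − 0 + 1) = 15.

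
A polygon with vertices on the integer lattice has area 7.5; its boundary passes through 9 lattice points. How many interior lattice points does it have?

Pick's theorem A = I + B/2 − 1 rearranges to I = A − B/2 + 1 = 7.5 − 9/2 + 1 = 4.

4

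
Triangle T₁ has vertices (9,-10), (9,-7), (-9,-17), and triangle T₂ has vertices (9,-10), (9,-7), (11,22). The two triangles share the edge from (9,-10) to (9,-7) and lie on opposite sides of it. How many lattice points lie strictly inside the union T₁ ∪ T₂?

28

The union is the simple quadrilateral with vertices (9,-10), (-9,-17), (9,-7), (11,22) in order.
By the shoelace formula, twice the signed area is |(9·(-17) − (-9)·(-10)) + ((-9)·(-7) − 9·(-17)) + (9·22 − 11·(-7)) + (11·(-10) − 9·22)| = 60, so the area is 30.
Along each edge there are gcd(|Δx|,|Δy|)+1 lattice points, so counting each shared vertex once the boundary has gcd(18,7) + gcd(18,10) + gcd(2,29) + gcd(2,32) = 1+2+1+2 = 6.
By Pick's theorem I = A − B/2 + 1 = 30 − 6/2 + 1 = 28.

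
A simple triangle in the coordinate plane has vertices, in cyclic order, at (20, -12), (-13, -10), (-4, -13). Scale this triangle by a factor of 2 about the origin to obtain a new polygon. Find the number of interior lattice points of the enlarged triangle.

158

The shoelace formula gives twice the area as |[20·(-10) − (-13)·(-12)] + [(-13)·(-13) − (-4)·(-10)] + [(-4)·(-12) − 20·(-13)]| = 81, so the area is 81/2.
The number of boundary lattice points is Σ gcd(|Δx|,|Δy|) = gcd(33,2) + gcd(9,3) + gcd(24,1) = 1+3+1 = 5.
Scaling by 2 multiplies the area by 2² = 4 (so the new area is 162) and multiplies the boundary lattice-point count by 2, giving 10.
By Pick's theorem, the interior count of the dilated polygon is 162 − 10/2 + 1 = 158.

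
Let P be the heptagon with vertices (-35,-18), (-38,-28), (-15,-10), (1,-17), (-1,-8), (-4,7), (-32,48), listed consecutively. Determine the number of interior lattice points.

The shoelace formula gives twice the area as |((-35)·(-28) − (-38)·(-18)) + ((-38)·(-10) − (-15)·(-28)) + ((-15)·(-17) − 1·(-10)) + (1·(-8) − (-1)·(-17)) + ((-1)·7 − (-4)·(-8)) + ((-4)·48 − (-32)·7) + ((-32)·(-18) − (-35)·48)| = 2745, so the area is 2745/2.
Summing gcd(|Δx|,|Δy|) over the edges gives the boundary count: gcd(3,10) + gcd(23,18) + gcd(16,7) + gcd(2,9) + gcd(3,15) + gcd(28,41) + gcd(3,66) = 1+1+1+1+3+1+3 = 11.
By Pick's theorem A = I + B/2 − 1, so I = 2745/2 − 11/2 + 1 = 1368.

1368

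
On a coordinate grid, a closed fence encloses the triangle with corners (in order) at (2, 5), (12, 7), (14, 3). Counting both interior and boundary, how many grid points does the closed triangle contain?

26

By the shoelace formula, twice the signed area is |(2·7 − 12·5) + (12·3 − 14·7) + (14·5 − 2·3)| = 44, so the area is 22.
Along each edge there are gcd(|Δx|,|Δy|)+1 lattice points, so counting each shared vertex once the boundary has gcd(10,2) + gcd(2,4) + gcd(12,2) = 2+2+2 = 6.
Pick's theorem gives I = A − B/2 + 1 = 22 − 6/2 + 1 = 20, so the closed region contains I + B = 20 + 6 = 26 lattice points.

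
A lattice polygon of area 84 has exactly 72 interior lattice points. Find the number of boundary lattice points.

Pick's theorem gives A = I + B/2 − 1, so B = 2(A − I + 1) = 2(84 − 72 + 1) = 26.

26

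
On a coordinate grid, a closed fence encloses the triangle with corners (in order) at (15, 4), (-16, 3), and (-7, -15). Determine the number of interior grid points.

279

The shoelace formula gives twice the area as |(15·3 − (-16)·4) + ((-16)·(-15) − (-7)·3) + ((-7)·4 − 15·(-15))| = 567, so the area is 567/2.
Summing gcd(|Δx|,|Δy|) over the edges gives the boundary count: gcd(31,1) + gcd(9,18) + gcd(22,19) = 1+9+1 = 11.
Pick's theorem gives I = A − B/2 + 1 = 567/2 − 11/2 + 1 = 279.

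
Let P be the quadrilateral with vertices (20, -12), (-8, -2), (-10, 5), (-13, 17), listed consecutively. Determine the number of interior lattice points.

240

Using the shoelace formula, 2A = |[20·(-2) − (-8)·(-12)] + [(-8)·5 − (-10)·(-2)] + [(-10)·17 − (-13)·5] + [(-13)·(-12) − 20·17]| = 485, so the area is 242.5.
The number of boundary lattice points is Σ gcd(|Δx|,|Δy|) = gcd(28,10) + gcd(2,7) + gcd(3,12) + gcd(33,29) = 2+1+3+1 = 7.
By Pick's theorem A = I + B/2 − 1, so I = 242.5 − 7/2 + 1 = 240.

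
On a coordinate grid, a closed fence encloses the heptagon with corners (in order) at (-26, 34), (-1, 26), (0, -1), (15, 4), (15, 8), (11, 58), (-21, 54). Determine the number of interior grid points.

1349

Using the shoelace formula, 2A = |[(-26)·26 − (-1)·34] + [(-1)·(-1) − 0·26] + [0·4 − 15·(-1)] + [15·8 − 15·4] + [15·58 − 11·8] + [11·54 − (-21)·58] + [(-21)·34 − (-26)·54]| = 2718, so the area is 1359.
Summing gcd(|Δx|,|Δy|) over the edges gives the boundary count: gcd(25,8) + gcd(1,27) + gcd(15,5) + gcd(0,4) + gcd(4,50) + gcd(32,4) + gcd(5,20) = 1+1+5+4+2+4+5 = 22.
By Pick's theorem A = I + B/2 − 1, so I = 1359 − 22/2 + 1 = 1349.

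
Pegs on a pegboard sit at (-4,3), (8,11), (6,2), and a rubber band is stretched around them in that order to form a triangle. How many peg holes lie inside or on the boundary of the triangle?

By the shoelace formula, twice the signed area is |((-4)·11 − 8·3) + (8·2 − 6·11) + (6·3 − (-4)·2)| = 92, so the area is 46.
Along each edge there are gcd(|Δx|,|Δy|)+1 lattice points, so counting each shared vertex once the boundary has gcd(12,8) + gcd(2,9) + gcd(10,1) = 4+1+1 = 6.
Pick's theorem gives I = A − B/2 + 1 = 46 − 6/2 + 1 = 44, so the closed region contains I + B = 44 + 6 = 50 lattice points.

50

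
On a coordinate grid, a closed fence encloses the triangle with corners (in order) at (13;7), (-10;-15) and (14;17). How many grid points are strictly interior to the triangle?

100

The shoelace formula gives twice the area as |[13·(-15) − (-10)·7] + [(-10)·17 − 14·(-15)] + [14·7 − 13·17]| = 208, so the area is 104.
Along each edge there are gcd(|Δx|,|Δy|)+1 lattice points, so counting each shared vertex once the boundary has gcd(23,22) + gcd(24,32) + gcd(1,10) = 1+8+1 = 10.
By Pick's theorem A = I + B/2 − 1, so I = 104 − 10/2 + 1 = 100.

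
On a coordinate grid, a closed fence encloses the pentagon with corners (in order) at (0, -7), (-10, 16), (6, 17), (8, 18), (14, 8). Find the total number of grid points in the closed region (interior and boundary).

329

The shoelace formula gives twice the area as |(0·16 − (-10)·(-7)) + ((-10)·17 − 6·16) + (6·18 − 8·17) + (8·8 − 14·18) + (14·(-7) − 0·8)| = 650, so the area is 325.
Summing gcd(|Δx|,|Δy|) over the edges gives the boundary count: gcd(10,23) + gcd(16,1) + gcd(2,1) + gcd(6,10) + gcd(14,15) = 1+1+1+2+1 = 6.
Pick's theorem gives I = A − B/2 + 1 = 325 − 6/2 + 1 = 323, so the closed region contains I + B = 323 + 6 = 329 lattice points.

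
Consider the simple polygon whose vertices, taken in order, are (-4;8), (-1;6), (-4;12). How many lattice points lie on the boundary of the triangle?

8

Summing gcd(|Δx|,|Δy|) over the edges gives the boundary count: gcd(3,2) + gcd(3,6) + gcd(0,4) = 1+3+4 = 8.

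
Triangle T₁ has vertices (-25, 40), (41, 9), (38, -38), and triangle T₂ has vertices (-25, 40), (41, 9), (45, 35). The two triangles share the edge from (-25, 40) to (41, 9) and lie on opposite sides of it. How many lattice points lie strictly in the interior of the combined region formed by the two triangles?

2513

The union is the simple quadrilateral with vertices (-25, 40), (38, -38), (41, 9), (45, 35) in order.
Using the shoelace formula, 2A = |[(-25)·(-38) − 38·40] + [38·9 − 41·(-38)] + [41·35 − 45·9] + [45·40 − (-25)·35]| = 5035, so the area is 5035/2.
Along each edge there are gcd(|Δx|,|Δy|)+1 lattice points, so counting each shared vertex once the boundary has gcd(63,78) + gcd(3,47) + gcd(4,26) + gcd(70,5) = 3+1+2+5 = 11.
By Pick's theorem I = A − B/2 + 1 = 5035/2 − 11/2 + 1 = 2513.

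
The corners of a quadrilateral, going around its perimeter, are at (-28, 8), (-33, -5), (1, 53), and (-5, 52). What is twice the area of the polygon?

393

Using the shoelace formula, 2A = |[(-28)·(-5) − (-33)·8] + [(-33)·53 − 1·(-5)] + [1·52 − (-5)·53] + [(-5)·8 − (-28)·52]| = 393, so the area is 393/2.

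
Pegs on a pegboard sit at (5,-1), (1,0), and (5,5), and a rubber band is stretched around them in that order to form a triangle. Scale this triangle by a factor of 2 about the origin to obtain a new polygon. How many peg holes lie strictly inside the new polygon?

By the shoelace formula, twice the signed area is |[5·0 − 1·(-1)] + [1·5 − 5·0] + [5·(-1) − 5·5]| = 24, so the area is 12.
Summing gcd(|Δx|,|Δy|) over the edges gives the boundary count: gcd(4,1) + gcd(4,5) + gcd(0,6) = 1+1+6 = 8.
Scaling by 2 multiplies the area by 2² = 4 (so the new area is 48) and multiplies the boundary lattice-point count by 2, giving 16.
By Pick's theorem, the interior count of the dilated polygon is 48 − 16/2 + 1 = 41.

41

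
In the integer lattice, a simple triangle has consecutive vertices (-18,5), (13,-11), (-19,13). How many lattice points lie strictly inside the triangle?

112

Using the shoelace formula, 2A = |((-18)·(-11) − 13·5) + (13·13 − (-19)·(-11)) + ((-19)·5 − (-18)·13)| = 232, so the area is 116.
The number of boundary lattice points is Σ gcd(|Δx|,|Δy|) = gcd(31,16) + gcd(32,24) + gcd(1,8) = 1+8+1 = 10.
By Pick's theorem A = I + B/2 − 1, so I = 116 − 10/2 + 1 = 112.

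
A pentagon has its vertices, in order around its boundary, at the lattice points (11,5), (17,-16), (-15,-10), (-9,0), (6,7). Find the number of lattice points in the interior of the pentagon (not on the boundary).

432

The shoelace formula gives twice the area as |(11·(-16) − 17·5) + (17·(-10) − (-15)·(-16)) + ((-15)·0 − (-9)·(-10)) + ((-9)·7 − 6·0) + (6·5 − 11·7)| = 871, so the area is 871/2.
Summing gcd(|Δx|,|Δy|) over the edges gives the boundary count: gcd(6,21) + gcd(32,6) + gcd(6,10) + gcd(15,7) + gcd(5,2) = 3+2+2+1+1 = 9.
Pick's theorem gives I = A − B/2 + 1 = 871/2 − 9/2 + 1 = 432.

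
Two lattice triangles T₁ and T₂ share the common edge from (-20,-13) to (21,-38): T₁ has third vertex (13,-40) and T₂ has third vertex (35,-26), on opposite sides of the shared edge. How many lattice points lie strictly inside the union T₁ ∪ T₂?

The union is the simple quadrilateral with vertices (-20,-13), (13,-40), (21,-38), (35,-26) in order.
Using the shoelace formula, 2A = |((-20)·(-40) − 13·(-13)) + (13·(-38) − 21·(-40)) + (21·(-26) − 35·(-38)) + (35·(-13) − (-20)·(-26))| = 1124, so the area is 562.
Along each edge there are gcd(|Δx|,|Δy|)+1 lattice points, so counting each shared vertex once the boundary has gcd(33,27) + gcd(8,2) + gcd(14,12) + gcd(55,13) = 3+2+2+1 = 8.
By Pick's theorem I = A − B/2 + 1 = 562 − 8/2 + 1 = 559.

559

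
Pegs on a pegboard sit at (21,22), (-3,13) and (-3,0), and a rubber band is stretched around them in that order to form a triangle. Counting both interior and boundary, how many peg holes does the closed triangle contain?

166

Using the shoelace formula, 2A = |[21·13 − (-3)·22] + [(-3)·0 − (-3)·13] + [(-3)·22 − 21·0]| = 312, so the area is 156.
Summing gcd(|Δx|,|Δy|) over the edges gives the boundary count: gcd(24,9) + gcd(0,13) + gcd(24,22) = 3+13+2 = 18.
Pick's theorem gives I = A − B/2 + 1 = 156 − 18/2 + 1 = 148, so the closed region contains I + B = 148 + 18 = 166 lattice points.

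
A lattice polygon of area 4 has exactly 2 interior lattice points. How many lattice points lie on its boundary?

Pick's theorem gives A = I + B/2 − 1, so B = 2(A − I + 1) = 2(4 − 2 + 1) = 6.

6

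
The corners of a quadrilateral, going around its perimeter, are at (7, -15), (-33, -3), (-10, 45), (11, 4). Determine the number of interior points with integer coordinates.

1377

Using the shoelace formula, 2A = |(7·(-3) − (-33)·(-15)) + ((-33)·45 − (-10)·(-3)) + ((-10)·4 − 11·45) + (11·(-15) − 7·4)| = 2759, so the area is 1379.5.
Along each edge there are gcd(|Δx|,|Δy|)+1 lattice points, so counting each shared vertex once the boundary has gcd(40,12) + gcd(23,48) + gcd(21,41) + gcd(4,19) = 4+1+1+1 = 7.
Pick's theorem gives I = A − B/2 + 1 = 1379.5 − 7/2 + 1 = 1377.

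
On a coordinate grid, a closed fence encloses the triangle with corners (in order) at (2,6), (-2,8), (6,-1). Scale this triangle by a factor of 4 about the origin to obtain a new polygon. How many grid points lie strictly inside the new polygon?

153

By the shoelace formula, twice the signed area is |(2·8 − (-2)·6) + ((-2)·(-1) − 6·8) + (6·6 − 2·(-1))| = 20, so the area is 10.
The number of boundary lattice points is Σ gcd(|Δx|,|Δy|) = gcd(4,2) + gcd(8,9) + gcd(4,7) = 2+1+1 = 4.
Scaling by 4 multiplies the area by 4² = 16 (so the new area is 160) and multiplies the boundary lattice-point count by 4, giving 16.
By Pick's theorem, the interior count of the dilated polygon is 160 − 16/2 + 1 = 153.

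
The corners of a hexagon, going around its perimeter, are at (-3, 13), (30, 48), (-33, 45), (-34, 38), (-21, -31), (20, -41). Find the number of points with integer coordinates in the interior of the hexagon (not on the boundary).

By the shoelace formula, twice the signed area is |[(-3)·48 − 30·13] + [30·45 − (-33)·48] + [(-33)·38 − (-34)·45] + [(-34)·(-31) − (-21)·38] + [(-21)·(-41) − 20·(-31)] + [20·13 − (-3)·(-41)]| = 6146, so the area is 3073.
Summing gcd(|Δx|,|Δy|) over the edges gives the boundary count: gcd(33,35) + gcd(63,3) + gcd(1,7) + gcd(13,69) + gcd(41,10) + gcd(23,54) = 1+3+1+1+1+1 = 8.
Pick's theorem gives I = A − B/2 + 1 = 3073 − 8/2 + 1 = 3070.

3070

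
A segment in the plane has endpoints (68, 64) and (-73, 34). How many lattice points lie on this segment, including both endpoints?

The number of lattice points on a segment between lattice points is gcd(|Δx|,|Δy|) + 1 = gcd(141,30) + 1 = 3 + 1 = 4.

4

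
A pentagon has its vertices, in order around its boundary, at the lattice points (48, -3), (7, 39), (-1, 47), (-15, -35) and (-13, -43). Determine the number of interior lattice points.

By the shoelace formula, twice the signed area is |[48·39 − 7·(-3)] + [7·47 − (-1)·39] + [(-1)·(-35) − (-15)·47] + [(-15)·(-43) − (-13)·(-35)] + [(-13)·(-3) − 48·(-43)]| = 5294, so the area is 2647.
Along each edge there are gcd(|Δx|,|Δy|)+1 lattice points, so counting each shared vertex once the boundary has gcd(41,42) + gcd(8,8) + gcd(14,82) + gcd(2,8) + gcd(61,40) = 1+8+2+2+1 = 14.
Pick's theorem gives I = A − B/2 + 1 = 2647 − 14/2 + 1 = 2641.

2641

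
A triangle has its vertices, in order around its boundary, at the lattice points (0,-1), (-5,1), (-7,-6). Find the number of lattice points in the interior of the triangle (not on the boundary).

19

Using the shoelace formula, 2A = |(0·1 − (-5)·(-1)) + ((-5)·(-6) − (-7)·1) + ((-7)·(-1) − 0·(-6))| = 39, so the area is 39/2.
The number of boundary lattice points is Σ gcd(|Δx|,|Δy|) = gcd(5,2) + gcd(2,7) + gcd(7,5) = 1+1+1 = 3.
Pick's theorem gives I = A − B/2 + 1 = 39/2 − 3/2 + 1 = 19.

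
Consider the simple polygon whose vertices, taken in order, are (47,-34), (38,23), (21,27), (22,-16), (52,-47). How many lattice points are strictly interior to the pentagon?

The shoelace formula gives twice the area as |[47·23 − 38·(-34)] + [38·27 − 21·23] + [21·(-16) − 22·27] + [22·(-47) − 52·(-16)] + [52·(-34) − 47·(-47)]| = 2225, so the area is 2225/2.
Along each edge there are gcd(|Δx|,|Δy|)+1 lattice points, so counting each shared vertex once the boundary has gcd(9,57) + gcd(17,4) + gcd(1,43) + gcd(30,31) + gcd(5,13) = 3+1+1+1+1 = 7.
By Pick's theorem A = I + B/2 − 1, so I = 2225/2 − 7/2 + 1 = 1110.

1110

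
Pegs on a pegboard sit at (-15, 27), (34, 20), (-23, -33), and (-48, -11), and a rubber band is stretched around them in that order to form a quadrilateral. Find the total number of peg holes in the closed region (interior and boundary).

2342

By the shoelace formula, twice the signed area is |((-15)·20 − 34·27) + (34·(-33) − (-23)·20) + ((-23)·(-11) − (-48)·(-33)) + ((-48)·27 − (-15)·(-11))| = 4672, so the area is 2336.
Summing gcd(|Δx|,|Δy|) over the edges gives the boundary count: gcd(49,7) + gcd(57,53) + gcd(25,22) + gcd(33,38) = 7+1+1+1 = 10.
Pick's theorem gives I = A − B/2 + 1 = 2336 − 10/2 + 1 = 2332, so the closed region contains I + B = 2332 + 10 = 2342 lattice points.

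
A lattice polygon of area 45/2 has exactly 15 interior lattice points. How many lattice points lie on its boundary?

17

Pick's theorem gives A = I + B/2 − 1, so B = 2(A − I + 1) = 2(45/2 − 15 + 1) = 17.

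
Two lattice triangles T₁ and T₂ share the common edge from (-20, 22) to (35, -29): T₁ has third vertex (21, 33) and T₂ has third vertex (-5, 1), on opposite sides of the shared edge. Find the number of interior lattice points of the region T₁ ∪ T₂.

1536

The union is the simple quadrilateral with vertices (-20, 22), (21, 33), (35, -29), (-5, 1) in order.
Using the shoelace formula, 2A = |((-20)·33 − 21·22) + (21·(-29) − 35·33) + (35·1 − (-5)·(-29)) + ((-5)·22 − (-20)·1)| = 3086, so the area is 1543.
Summing gcd(|Δx|,|Δy|) over the edges gives the boundary count: gcd(41,11) + gcd(14,62) + gcd(40,30) + gcd(15,21) = 1+2+10+3 = 16.
By Pick's theorem I = A − B/2 + 1 = 1543 − 16/2 + 1 = 1536.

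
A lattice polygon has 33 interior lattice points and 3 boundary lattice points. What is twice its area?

67

Pick's theorem states A = I + B/2 − 1, so A = 33 + 3/2 − 1 = 67/2.
Hence 2A = 67.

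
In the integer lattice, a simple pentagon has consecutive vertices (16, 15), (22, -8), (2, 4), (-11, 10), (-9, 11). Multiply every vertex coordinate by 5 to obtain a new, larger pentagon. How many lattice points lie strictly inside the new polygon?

Using the shoelace formula, 2A = |[16·(-8) − 22·15] + [22·4 − 2·(-8)] + [2·10 − (-11)·4] + [(-11)·11 − (-9)·10] + [(-9)·15 − 16·11]| = 632, so the area is 316.
Summing gcd(|Δx|,|Δy|) over the edges gives the boundary count: gcd(6,23) + gcd(20,12) + gcd(13,6) + gcd(2,1) + gcd(25,4) = 1+4+1+1+1 = 8.
Scaling by 5 multiplies the area by 5² = 25 (so the new area is 7900) and multiplies the boundary lattice-point count by 5, giving 40.
By Pick's theorem, the interior count of the dilated polygon is 7900 − 40/2 + 1 = 7881.

7881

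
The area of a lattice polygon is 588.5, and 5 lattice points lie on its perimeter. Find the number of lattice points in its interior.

587

From Pick's theorem, I = A − B/2 + 1 = 588.5 − 5/2 + 1 = 587.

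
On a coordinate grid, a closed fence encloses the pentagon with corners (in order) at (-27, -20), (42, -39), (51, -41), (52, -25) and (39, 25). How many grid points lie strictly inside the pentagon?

Using the shoelace formula, 2A = |[(-27)·(-39) − 42·(-20)] + [42·(-41) − 51·(-39)] + [51·(-25) − 52·(-41)] + [52·25 − 39·(-25)] + [39·(-20) − (-27)·25]| = 5187, so the area is 5187/2.
The number of boundary lattice points is Σ gcd(|Δx|,|Δy|) = gcd(69,19) + gcd(9,2) + gcd(1,16) + gcd(13,50) + gcd(66,45) = 1+1+1+1+3 = 7.
By Pick's theorem A = I + B/2 − 1, so I = 5187/2 − 7/2 + 1 = 2591.

2591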